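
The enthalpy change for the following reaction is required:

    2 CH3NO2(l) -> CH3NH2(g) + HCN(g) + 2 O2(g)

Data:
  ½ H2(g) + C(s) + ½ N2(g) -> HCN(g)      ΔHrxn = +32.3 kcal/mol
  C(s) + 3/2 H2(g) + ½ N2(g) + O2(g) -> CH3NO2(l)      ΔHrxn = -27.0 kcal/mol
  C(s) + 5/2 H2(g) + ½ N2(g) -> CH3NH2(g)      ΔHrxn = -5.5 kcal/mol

ΔHrxn = 80.8 kcal/mol

equation 1 as written (HCN(g) already on the product side): +32.3 kcal/mol
equation 2 reversed and × 2 (CH3NO2(l) must end up as a reactant; ×2 to match 2 CH3NO2(l) in the target): (-2)·(-27.0) = +54.0 kcal/mol
equation 3 as written (CH3NH2(g) already on the product side): -5.5 kcal/mol
By Hess's law, ΔHrxn = (1)·(+32.3) + (-2)·(-27.0) + (1)·(-5.5) = 80.8 kcal/mol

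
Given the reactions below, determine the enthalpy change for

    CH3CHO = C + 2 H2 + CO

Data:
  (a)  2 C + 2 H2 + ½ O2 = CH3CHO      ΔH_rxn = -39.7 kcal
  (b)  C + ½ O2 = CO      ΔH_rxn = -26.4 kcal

ΔH_rxn = 13.3 kcal

(a) reversed (CH3CHO must end up as a reactant): +39.7 kcal
(b) as written (CO already on the product side): -26.4 kcal
Since enthalpy is a state function, ΔH_rxn = (-1)·(-39.7) + (1)·(-26.4) = 13.3 kcal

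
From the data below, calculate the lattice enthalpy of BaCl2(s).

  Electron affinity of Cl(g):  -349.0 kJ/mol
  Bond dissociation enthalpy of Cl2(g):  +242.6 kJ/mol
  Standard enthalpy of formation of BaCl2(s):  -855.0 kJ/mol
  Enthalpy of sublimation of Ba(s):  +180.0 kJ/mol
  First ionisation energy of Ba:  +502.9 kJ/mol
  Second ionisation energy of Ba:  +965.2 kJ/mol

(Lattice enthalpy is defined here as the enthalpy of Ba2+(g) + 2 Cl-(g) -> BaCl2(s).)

ΔHf° = 1·ΔHsub + 1·(ΣIE) + 1·D(Cl2) + 2·EA + U
-855.0 = 1·(+180.0) + 1·(+1468.1) + 1·(+242.6) + 2·(-349.0) + U
U = -855.0 − (+1192.7) = -2047.7 kJ/mol

U = -2047.7 kJ/mol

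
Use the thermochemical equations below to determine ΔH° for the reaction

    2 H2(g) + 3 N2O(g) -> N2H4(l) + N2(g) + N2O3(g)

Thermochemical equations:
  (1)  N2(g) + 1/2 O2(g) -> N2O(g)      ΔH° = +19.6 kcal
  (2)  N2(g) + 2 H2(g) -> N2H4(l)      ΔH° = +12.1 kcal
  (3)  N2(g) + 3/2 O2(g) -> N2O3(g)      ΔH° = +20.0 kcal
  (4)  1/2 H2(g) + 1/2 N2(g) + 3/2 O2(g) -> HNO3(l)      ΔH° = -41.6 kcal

ΔH° = -26.7 kcal

(1) reversed and × 3: (-3)·(+19.6) = -58.8 kcal
(2) as written: +12.1 kcal
(3) as written: +20.0 kcal
(4): not needed.
ΔH° = (-3)·(+19.6) + (1)·(+12.1) + (1)·(+20.0) = -26.7 kcal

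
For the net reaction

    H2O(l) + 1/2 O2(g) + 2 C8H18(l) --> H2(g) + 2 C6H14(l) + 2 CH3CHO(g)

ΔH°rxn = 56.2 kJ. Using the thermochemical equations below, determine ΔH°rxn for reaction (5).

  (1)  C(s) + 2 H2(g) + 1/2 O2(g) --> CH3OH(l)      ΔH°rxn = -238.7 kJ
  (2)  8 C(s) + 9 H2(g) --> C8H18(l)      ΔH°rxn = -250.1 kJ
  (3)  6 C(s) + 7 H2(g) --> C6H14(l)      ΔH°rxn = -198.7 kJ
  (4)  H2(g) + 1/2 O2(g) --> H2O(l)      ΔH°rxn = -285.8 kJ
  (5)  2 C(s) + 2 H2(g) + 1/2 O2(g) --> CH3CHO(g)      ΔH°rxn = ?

(1): not needed.
(2) reversed and × 2: (-2)·(-250.1) = +500.2 kJ
(3) × 2: (2)·(-198.7) = -397.4 kJ
(4) reversed: +285.8 kJ
(5) × 2: contributes 2·x
+56.2 = (+500.2) + (-397.4) + (+285.8) + 2·x
x = (+56.2 − (+388.6)) / (2) = -166.2 kJ

ΔH°rxn = -166.2 kJ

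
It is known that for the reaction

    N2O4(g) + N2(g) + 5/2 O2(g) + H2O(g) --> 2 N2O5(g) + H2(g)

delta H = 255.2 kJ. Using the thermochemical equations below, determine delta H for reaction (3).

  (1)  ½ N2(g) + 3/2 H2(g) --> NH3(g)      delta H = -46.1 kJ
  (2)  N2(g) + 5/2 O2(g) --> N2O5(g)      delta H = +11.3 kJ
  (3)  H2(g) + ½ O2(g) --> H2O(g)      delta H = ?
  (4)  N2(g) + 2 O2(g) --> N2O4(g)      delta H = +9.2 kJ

delta H = -241.8 kJ

(1): not needed (NH3(g) appears nowhere else).
(2) × 2 (×2 to match 2 N2O5(g) in the target): (2)·(+11.3) = +22.6 kJ
(3) reversed (H2O(g) must end up as a reactant): contributes −x
(4) reversed (reverse to put N2O4(g) on the reactant side): -9.2 kJ
+255.2 = (+22.6) + (-9.2) − x
x = (+255.2 − (+13.4)) / (-1) = -241.8 kJ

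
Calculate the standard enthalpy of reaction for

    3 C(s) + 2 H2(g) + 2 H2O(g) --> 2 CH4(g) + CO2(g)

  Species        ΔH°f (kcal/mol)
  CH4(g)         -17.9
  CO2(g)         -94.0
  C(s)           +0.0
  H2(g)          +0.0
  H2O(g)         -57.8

ΔH_rxn = -14.2 kcal/mol

ΔH°rxn = Σ nΔHf°(products) − Σ nΔHf°(reactants).
Products: 2·(-17.9) + 1·(-94.0) = -129.8
Reactants: 3·(+0.0) + 2·(+0.0) + 2·(-57.8) = -115.6
ΔH_rxn = (-129.8) − (-115.6) = -14.2 kcal/mol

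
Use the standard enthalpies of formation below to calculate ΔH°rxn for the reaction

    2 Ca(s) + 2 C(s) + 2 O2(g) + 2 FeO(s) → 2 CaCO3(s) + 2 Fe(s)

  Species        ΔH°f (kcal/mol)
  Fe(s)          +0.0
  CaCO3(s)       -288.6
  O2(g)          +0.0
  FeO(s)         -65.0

ΔH°rxn = Σ nΔHf°(products) − Σ nΔHf°(reactants).
Products: 2·(-288.6) + 2·(+0.0) = -577.2
Reactants: 2·(+0.0) + 2·(+0.0) + 2·(+0.0) + 2·(-65.0) = -130.0
ΔH°rxn = (-577.2) − (-130.0) = -447.2 kcal/mol

ΔH°rxn = -447.2 kcal/mol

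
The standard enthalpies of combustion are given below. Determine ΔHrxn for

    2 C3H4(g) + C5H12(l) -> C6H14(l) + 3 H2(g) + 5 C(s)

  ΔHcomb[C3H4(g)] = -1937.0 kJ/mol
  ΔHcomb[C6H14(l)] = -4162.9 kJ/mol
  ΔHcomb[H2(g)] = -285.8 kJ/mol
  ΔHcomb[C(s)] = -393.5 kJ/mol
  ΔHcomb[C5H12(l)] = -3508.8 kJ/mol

ΔHrxn = -395.0 kJ/mol

With combustion enthalpies, reactants minus products:
= [2·(-1937.0) + 1·(-3508.8)] − [1·(-4162.9) + 3·(-285.8) + 5·(-393.5)]
= -395.0 kJ/mol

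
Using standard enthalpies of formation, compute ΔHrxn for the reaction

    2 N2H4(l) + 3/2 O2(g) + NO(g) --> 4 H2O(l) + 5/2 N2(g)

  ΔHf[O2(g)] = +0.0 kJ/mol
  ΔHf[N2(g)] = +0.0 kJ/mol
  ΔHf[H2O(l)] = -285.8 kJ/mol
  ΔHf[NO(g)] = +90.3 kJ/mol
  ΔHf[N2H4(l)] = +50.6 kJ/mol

ΔHrxn = -1334.7 kJ/mol

ΔH°rxn = Σ nΔHf°(products) − Σ nΔHf°(reactants).
Products: 4·(-285.8) + 5/2·(+0.0) = -1143.2
Reactants: 2·(+50.6) + 3/2·(+0.0) + 1·(+90.3) = +191.5
ΔHrxn = (-1143.2) − (+191.5) = -1334.7 kJ/mol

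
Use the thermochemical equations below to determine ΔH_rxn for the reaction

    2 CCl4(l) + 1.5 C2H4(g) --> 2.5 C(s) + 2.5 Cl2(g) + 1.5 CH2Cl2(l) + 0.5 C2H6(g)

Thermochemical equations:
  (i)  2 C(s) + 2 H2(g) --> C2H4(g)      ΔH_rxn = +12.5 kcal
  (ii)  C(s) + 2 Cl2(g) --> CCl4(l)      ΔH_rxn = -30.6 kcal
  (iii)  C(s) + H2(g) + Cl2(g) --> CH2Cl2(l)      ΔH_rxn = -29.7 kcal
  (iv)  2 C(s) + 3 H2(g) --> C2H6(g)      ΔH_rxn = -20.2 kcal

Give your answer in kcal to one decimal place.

(i) reversed and × 3/2: (-3/2)·(+12.5) = -18.75 kcal
(ii) reversed and × 2: (-2)·(-30.6) = +61.2 kcal
(iii) × 3/2: (3/2)·(-29.7) = -44.55 kcal
(iv) × 1/2: (1/2)·(-20.2) = -10.1 kcal
By Hess's law, ΔH_rxn = (-3/2)·(+12.5) + (-2)·(-30.6) + (3/2)·(-29.7) + (1/2)·(-20.2) = -12.2 kcal

ΔH_rxn = -12.2 kcal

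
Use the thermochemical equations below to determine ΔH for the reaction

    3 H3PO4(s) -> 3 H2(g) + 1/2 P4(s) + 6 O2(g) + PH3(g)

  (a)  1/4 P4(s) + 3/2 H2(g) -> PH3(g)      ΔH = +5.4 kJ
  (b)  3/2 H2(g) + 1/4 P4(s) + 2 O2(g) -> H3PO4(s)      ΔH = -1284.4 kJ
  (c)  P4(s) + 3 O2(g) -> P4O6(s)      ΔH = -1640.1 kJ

(a) as written: +5.4 kJ
(b) reversed and × 3: (-3)·(-1284.4) = +3853.2 kJ
(c): not needed.
By Hess's law, ΔH = (+5.4) + (+3853.2) = 3858.6 kJ

ΔH = 3858.6 kJ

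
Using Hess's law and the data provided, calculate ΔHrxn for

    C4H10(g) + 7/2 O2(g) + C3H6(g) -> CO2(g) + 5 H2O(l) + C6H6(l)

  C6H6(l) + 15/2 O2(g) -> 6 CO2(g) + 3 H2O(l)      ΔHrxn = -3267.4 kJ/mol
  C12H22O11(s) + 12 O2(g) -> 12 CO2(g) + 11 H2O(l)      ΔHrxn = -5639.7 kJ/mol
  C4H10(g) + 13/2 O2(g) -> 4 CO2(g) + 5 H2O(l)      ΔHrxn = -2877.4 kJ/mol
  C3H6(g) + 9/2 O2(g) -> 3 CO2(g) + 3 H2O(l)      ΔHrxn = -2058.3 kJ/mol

ΔHrxn = -1668.3 kJ/mol

equation 1 reversed (reverse to put C6H6(l) on the product side): +3267.4 kJ/mol
equation 2: not needed (C12H22O11(s) appears nowhere else).
equation 3 as written (C4H10(g) already on the reactant side): -2877.4 kJ/mol
equation 4 as written (C3H6(g) already on the reactant side): -2058.3 kJ/mol
Combining the equations, ΔHrxn = (+3267.4) + (-2877.4) + (-2058.3) = -1668.3 kJ/mol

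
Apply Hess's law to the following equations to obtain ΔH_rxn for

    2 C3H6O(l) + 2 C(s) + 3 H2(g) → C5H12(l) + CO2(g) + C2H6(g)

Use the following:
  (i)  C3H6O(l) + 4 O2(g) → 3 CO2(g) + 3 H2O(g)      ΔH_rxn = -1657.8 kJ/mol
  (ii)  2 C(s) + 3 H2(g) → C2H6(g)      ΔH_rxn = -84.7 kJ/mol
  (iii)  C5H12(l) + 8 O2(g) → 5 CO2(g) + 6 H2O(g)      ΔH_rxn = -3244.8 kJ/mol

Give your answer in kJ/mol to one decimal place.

(i) × 2 (scale by 2 for the 2 C3H6O(l)): (2)·(-1657.8) = -3315.6 kJ/mol
(ii) as written (C2H6(g) already on the product side): -84.7 kJ/mol
(iii) reversed (C5H12(l) must end up as a product): +3244.8 kJ/mol
Combining the equations, ΔH_rxn = (-3315.6) + (-84.7) + (+3244.8) = -155.5 kJ/mol

ΔH_rxn = -155.5 kJ/mol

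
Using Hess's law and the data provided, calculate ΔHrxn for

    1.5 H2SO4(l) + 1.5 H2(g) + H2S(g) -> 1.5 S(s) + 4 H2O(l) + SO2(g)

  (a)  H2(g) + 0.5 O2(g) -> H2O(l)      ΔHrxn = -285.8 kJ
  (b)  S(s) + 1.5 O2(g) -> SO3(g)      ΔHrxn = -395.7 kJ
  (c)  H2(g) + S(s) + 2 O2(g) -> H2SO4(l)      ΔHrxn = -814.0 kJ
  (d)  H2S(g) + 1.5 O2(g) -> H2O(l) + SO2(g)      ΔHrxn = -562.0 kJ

(a) × 3: (3)·(-285.8) = -857.4 kJ
(b): not needed (SO3(g) appears nowhere else).
(c) reversed and × 3/2 (reverse to put H2SO4(l) on the reactant side; ×3/2 to match 3/2 H2SO4(l) in the target): (-3/2)·(-814.0) = +1221.0 kJ
(d) as written (H2S(g) already on the reactant side): -562.0 kJ
ΔHrxn = (3)·(-285.8) + (-3/2)·(-814.0) + (1)·(-562.0) = -198.4 kJ

ΔHrxn = -198.4 kJ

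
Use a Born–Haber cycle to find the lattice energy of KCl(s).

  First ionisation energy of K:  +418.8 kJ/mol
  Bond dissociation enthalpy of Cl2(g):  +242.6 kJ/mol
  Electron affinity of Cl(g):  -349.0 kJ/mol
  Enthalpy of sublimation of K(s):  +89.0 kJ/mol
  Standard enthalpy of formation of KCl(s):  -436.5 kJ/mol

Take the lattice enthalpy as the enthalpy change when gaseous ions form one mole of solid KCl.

U = -716.6 kJ/mol

ΔHf° = 1·ΔHsub + 1·(ΣIE) + 1/2·D(Cl2) + 1·EA + U
-436.5 = 1·(+89.0) + 1·(+418.8) + 1/2·(+242.6) + 1·(-349.0) + U
U = -436.5 − (+280.1) = -716.6 kJ/mol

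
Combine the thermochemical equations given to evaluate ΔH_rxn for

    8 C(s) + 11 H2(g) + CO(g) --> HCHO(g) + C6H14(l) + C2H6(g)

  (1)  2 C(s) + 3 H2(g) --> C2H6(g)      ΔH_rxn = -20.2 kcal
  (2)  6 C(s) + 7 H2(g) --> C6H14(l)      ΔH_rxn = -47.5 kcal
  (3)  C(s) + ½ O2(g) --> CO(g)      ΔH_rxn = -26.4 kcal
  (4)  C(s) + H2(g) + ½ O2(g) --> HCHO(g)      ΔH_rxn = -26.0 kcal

(1) as written: -20.2 kcal
(2) as written: -47.5 kcal
(3) reversed: +26.4 kcal
(4) as written: -26.0 kcal
Summing the manipulated equations, ΔH_rxn = (1)·(-20.2) + (1)·(-47.5) + (-1)·(-26.4) + (1)·(-26.0) = -67.3 kcal

ΔH_rxn = -67.3 kcal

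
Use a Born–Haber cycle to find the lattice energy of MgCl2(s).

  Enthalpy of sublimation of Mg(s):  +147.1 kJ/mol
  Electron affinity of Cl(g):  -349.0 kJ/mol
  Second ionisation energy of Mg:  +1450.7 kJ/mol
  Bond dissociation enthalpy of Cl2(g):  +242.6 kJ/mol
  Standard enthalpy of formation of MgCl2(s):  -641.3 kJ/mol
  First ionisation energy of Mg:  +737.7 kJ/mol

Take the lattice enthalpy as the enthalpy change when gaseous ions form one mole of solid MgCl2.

U = -2521.4 kJ/mol

ΔHf° = 1·ΔHsub + 1·(ΣIE) + 1·D(Cl2) + 2·EA + U
-641.3 = 1·(+147.1) + 1·(+2188.4) + 1·(+242.6) + 2·(-349.0) + U
U = -641.3 − (+1880.1) = -2521.4 kJ/mol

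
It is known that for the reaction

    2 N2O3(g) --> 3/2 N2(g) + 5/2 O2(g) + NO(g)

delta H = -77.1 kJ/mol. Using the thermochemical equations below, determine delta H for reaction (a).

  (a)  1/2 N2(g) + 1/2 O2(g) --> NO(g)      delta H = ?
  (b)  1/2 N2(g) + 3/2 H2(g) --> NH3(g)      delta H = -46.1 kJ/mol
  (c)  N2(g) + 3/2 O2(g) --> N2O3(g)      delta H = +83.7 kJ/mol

delta H = 90.3 kJ/mol

(a) as written: contributes x
(b): not needed.
(c) reversed and × 2: (-2)·(+83.7) = -167.4 kJ/mol
-77.1 = (-167.4) + x
x = (-77.1 − (-167.4)) / (1) = 90.3 kJ/mol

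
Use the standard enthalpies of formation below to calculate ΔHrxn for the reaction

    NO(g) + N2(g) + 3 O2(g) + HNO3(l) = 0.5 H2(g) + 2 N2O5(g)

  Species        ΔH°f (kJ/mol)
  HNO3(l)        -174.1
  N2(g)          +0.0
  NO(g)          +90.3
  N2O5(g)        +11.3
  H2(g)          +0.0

ΔHrxn = 106.4 kJ/mol

Products: 1/2·(+0.0) + 2·(+11.3) = +22.6
Reactants: 1·(+90.3) + 1·(+0.0) + 3·(+0.0) + 1·(-174.1) = -83.8
ΔHrxn = (+22.6) − (-83.8) = 106.4 kJ/mol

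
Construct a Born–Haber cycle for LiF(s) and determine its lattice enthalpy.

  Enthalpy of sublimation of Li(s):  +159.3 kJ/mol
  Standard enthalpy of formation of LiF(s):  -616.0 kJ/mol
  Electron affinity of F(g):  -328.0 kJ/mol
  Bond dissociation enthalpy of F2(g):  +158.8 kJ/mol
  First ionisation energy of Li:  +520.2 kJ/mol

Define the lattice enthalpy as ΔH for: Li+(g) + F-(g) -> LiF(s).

U = -1046.9 kJ/mol

ΔHf° = 1·ΔHsub + 1·(ΣIE) + 1/2·D(F2) + 1·EA + U
-616.0 = 1·(+159.3) + 1·(+520.2) + 1/2·(+158.8) + 1·(-328.0) + U
U = -616.0 − (+430.9) = -1046.9 kJ/mol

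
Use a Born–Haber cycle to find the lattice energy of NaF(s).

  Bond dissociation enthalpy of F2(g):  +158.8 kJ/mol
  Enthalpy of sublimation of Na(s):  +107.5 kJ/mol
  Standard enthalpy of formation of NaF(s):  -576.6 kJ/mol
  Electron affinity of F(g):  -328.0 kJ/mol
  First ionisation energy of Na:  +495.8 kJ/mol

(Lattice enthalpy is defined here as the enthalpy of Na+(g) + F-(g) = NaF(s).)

U = -931.3 kJ/mol

ΔHf° = 1·ΔHsub + 1·(ΣIE) + 1/2·D(F2) + 1·EA + U
-576.6 = 1·(+107.5) + 1·(+495.8) + 1/2·(+158.8) + 1·(-328.0) + U
U = -576.6 − (+354.7) = -931.3 kJ/mol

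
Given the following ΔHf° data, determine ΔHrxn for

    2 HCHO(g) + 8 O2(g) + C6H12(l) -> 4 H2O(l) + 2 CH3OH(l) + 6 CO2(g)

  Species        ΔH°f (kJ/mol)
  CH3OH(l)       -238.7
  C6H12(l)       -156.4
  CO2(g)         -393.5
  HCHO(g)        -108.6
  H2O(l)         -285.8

Products: 4·(-285.8) + 2·(-238.7) + 6·(-393.5) = -3981.6
Reactants: 2·(-108.6) + 8·(+0.0) + 1·(-156.4) = -373.6
ΔHrxn = (-3981.6) − (-373.6) = -3608.0 kJ/mol

ΔHrxn = -3608.0 kJ/mol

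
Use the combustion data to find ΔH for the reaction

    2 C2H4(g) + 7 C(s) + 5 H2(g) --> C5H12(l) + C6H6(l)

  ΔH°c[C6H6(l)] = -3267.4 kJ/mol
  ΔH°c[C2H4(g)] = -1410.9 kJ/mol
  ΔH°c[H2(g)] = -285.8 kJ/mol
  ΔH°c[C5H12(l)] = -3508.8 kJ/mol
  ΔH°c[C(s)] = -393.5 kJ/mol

ΔH = -229.1 kJ/mol

With combustion enthalpies, reactants minus products:
= [2·(-1410.9) + 7·(-393.5) + 5·(-285.8)] − [1·(-3508.8) + 1·(-3267.4)]
= -229.1 kJ/mol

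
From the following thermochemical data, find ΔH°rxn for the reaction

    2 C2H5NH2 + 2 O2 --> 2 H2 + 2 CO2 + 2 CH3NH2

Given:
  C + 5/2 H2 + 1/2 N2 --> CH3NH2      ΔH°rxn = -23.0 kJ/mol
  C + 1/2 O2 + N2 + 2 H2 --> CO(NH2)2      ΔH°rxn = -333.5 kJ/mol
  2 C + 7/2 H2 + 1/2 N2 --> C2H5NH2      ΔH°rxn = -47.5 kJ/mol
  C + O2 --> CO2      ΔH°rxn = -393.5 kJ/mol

ΔH°rxn = -738.0 kJ/mol

equation 1 × 2: (2)·(-23.0) = -46.0 kJ/mol
equation 2: not needed.
equation 3 reversed and × 2: (-2)·(-47.5) = +95.0 kJ/mol
equation 4 × 2: (2)·(-393.5) = -787.0 kJ/mol
By Hess's law, ΔH°rxn = (2)·(-23.0) + (-2)·(-47.5) + (2)·(-393.5) = -738.0 kJ/mol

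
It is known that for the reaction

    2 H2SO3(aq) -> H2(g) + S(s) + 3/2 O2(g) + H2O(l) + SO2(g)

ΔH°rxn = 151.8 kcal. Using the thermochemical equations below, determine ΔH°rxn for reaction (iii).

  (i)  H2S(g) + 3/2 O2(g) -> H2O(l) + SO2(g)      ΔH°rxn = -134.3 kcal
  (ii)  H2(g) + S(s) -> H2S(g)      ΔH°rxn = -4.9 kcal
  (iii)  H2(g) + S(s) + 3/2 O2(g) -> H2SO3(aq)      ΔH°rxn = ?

(i) as written (H2O(l) already on the product side): -134.3 kcal
(ii) as written: -4.9 kcal
(iii) reversed and × 2 (H2SO3(aq) must end up as a reactant; scale by 2 for the 2 H2SO3(aq)): contributes −2·x
+151.8 = (-134.3) + (-4.9) − 2·x
x = (+151.8 − (-139.2)) / (-2) = -145.5 kcal

ΔH°rxn = -145.5 kcal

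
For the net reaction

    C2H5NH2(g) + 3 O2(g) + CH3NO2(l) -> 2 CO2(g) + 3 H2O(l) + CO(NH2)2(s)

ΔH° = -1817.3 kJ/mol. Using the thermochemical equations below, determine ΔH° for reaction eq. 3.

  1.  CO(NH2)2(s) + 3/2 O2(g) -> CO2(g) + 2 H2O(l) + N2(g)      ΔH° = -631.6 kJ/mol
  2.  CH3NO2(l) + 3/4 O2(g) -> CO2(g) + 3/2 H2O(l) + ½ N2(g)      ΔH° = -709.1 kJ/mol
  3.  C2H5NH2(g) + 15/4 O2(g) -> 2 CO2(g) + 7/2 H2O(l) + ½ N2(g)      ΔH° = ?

eq. 1 reversed: +631.6 kJ/mol
eq. 2 as written: -709.1 kJ/mol
eq. 3 as written: contributes x
-1817.3 = (+631.6) + (-709.1) + x
x = (-1817.3 − (-77.5)) / (1) = -1739.8 kJ/mol

ΔH° = -1739.8 kJ/mol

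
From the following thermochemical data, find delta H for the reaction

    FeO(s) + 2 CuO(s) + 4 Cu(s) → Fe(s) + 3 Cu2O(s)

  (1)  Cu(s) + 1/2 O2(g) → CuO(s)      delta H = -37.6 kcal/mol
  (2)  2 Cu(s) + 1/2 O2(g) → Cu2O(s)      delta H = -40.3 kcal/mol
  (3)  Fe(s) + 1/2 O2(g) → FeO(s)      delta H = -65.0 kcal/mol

(1) reversed and × 2: (-2)·(-37.6) = +75.2 kcal/mol
(2) × 3: (3)·(-40.3) = -120.9 kcal/mol
(3) reversed: +65.0 kcal/mol
delta H = (+75.2) + (-120.9) + (+65.0) = 19.3 kcal/mol

delta H = 19.3 kcal/mol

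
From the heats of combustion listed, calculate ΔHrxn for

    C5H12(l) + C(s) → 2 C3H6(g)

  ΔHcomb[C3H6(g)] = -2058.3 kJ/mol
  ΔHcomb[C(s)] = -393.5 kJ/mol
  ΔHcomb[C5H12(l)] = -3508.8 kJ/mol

Using ΔH = Σ nΔHc°(reactants) − Σ nΔHc°(products):
= [1·(-3508.8) + 1·(-393.5)] − [2·(-2058.3)]
= 214.3 kJ/mol

ΔHrxn = 214.3 kJ/mol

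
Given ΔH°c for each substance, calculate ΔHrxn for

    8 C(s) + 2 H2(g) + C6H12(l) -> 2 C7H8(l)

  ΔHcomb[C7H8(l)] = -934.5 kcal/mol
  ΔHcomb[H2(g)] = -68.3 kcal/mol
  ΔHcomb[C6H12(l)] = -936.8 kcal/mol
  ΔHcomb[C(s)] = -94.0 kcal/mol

ΔHrxn = 43.6 kcal/mol

With combustion enthalpies, reactants minus products:
= [8·(-94.0) + 2·(-68.3) + 1·(-936.8)] − [2·(-934.5)]
= 43.6 kcal/mol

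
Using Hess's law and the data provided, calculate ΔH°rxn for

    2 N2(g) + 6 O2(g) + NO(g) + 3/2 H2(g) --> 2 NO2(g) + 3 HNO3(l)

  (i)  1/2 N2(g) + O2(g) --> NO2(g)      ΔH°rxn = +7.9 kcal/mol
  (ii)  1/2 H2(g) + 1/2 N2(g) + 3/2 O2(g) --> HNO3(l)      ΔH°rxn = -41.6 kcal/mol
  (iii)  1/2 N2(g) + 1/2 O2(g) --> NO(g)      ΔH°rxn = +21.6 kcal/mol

ΔH°rxn = -130.6 kcal/mol

(i) × 2: (2)·(+7.9) = +15.8 kcal/mol
(ii) × 3: (3)·(-41.6) = -124.8 kcal/mol
(iii) reversed: -21.6 kcal/mol
By Hess's law, ΔH°rxn = (+15.8) + (-124.8) + (-21.6) = -130.6 kcal/mol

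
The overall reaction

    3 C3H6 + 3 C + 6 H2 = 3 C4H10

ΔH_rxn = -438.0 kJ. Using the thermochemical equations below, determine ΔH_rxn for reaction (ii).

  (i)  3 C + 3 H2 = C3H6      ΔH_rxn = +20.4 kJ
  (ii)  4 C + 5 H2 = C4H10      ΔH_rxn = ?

(i) reversed and × 3: (-3)·(+20.4) = -61.2 kJ
(ii) × 3: contributes 3·x
-438.0 = (-61.2) + 3·x
x = (-438.0 − (-61.2)) / (3) = -125.6 kJ

ΔH_rxn = -125.6 kJ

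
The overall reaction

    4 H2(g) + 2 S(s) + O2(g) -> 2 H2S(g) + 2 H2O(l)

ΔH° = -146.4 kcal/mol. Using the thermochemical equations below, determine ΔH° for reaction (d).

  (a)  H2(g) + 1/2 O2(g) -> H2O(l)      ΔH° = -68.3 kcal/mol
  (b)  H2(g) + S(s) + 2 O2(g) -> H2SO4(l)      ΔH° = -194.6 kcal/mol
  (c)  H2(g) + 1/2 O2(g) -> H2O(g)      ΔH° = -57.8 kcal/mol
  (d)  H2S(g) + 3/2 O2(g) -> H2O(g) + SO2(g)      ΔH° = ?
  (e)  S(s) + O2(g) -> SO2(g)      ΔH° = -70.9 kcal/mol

(a) × 2: (2)·(-68.3) = -136.6 kcal/mol
(b): not needed.
(c) × 2: (2)·(-57.8) = -115.6 kcal/mol
(d) reversed and × 2: contributes −2·x
(e) × 2: (2)·(-70.9) = -141.8 kcal/mol
-146.4 = (-136.6) + (-115.6) + (-141.8) − 2·x
x = (-146.4 − (-394.0)) / (-2) = -123.8 kcal/mol

ΔH° = -123.8 kcal/mol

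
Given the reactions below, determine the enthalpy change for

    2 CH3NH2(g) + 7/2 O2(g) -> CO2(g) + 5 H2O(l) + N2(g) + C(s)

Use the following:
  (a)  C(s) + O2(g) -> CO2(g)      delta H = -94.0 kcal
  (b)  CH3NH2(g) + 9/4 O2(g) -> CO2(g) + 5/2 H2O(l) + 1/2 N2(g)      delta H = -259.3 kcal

(a) reversed (C(s) must end up as a product): +94.0 kcal
(b) × 2 (×2 to match 2 CH3NH2(g) in the target): (2)·(-259.3) = -518.6 kcal
Since enthalpy is a state function, delta H = (-1)·(-94.0) + (2)·(-259.3) = -424.6 kcal

delta H = -424.6 kcal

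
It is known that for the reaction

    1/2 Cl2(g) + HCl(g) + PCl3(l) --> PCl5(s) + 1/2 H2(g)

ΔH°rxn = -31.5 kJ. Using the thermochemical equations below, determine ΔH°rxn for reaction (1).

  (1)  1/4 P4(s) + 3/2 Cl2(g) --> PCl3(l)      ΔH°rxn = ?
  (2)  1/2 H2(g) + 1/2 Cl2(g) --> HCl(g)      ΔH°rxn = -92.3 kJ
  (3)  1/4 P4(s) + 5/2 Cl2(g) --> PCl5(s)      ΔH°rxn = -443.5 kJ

(1) reversed (reverse to put PCl3(l) on the reactant side): contributes −x
(2) reversed (reverse to put HCl(g) on the reactant side): +92.3 kJ
(3) as written (PCl5(s) already on the product side): -443.5 kJ
-31.5 = (+92.3) + (-443.5) − x
x = (-31.5 − (-351.2)) / (-1) = -319.7 kJ

ΔH°rxn = -319.7 kJ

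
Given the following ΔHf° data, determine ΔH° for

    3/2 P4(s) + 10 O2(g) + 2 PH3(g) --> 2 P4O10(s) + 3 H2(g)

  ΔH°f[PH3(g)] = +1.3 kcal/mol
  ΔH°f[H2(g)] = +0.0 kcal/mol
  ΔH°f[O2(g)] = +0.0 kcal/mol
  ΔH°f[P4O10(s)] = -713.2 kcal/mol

Products: 2·(-713.2) + 3·(+0.0) = -1426.4
Reactants: 3/2·(+0.0) + 10·(+0.0) + 2·(+1.3) = +2.6
ΔH° = (-1426.4) − (+2.6) = -1429.0 kcal/mol

ΔH° = -1429.0 kcal/mol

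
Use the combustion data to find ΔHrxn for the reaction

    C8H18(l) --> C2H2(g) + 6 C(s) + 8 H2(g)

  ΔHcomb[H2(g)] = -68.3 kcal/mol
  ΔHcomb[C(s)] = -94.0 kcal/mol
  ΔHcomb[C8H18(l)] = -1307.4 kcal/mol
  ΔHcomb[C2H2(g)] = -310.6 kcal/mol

ΔHrxn = 113.6 kcal/mol

Using ΔH = Σ nΔHc°(reactants) − Σ nΔHc°(products):
= [1·(-1307.4)] − [1·(-310.6) + 6·(-94.0) + 8·(-68.3)]
= 113.6 kcal/mol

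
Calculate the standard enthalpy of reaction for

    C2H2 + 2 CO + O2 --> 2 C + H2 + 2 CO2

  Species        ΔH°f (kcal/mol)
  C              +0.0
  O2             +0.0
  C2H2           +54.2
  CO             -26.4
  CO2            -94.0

ΔH°rxn = -189.4 kcal/mol

Products: 2·(+0.0) + 1·(+0.0) + 2·(-94.0) = -188.0
Reactants: 1·(+54.2) + 2·(-26.4) + 1·(+0.0) = +1.4
ΔH°rxn = (-188.0) − (+1.4) = -189.4 kcal/mol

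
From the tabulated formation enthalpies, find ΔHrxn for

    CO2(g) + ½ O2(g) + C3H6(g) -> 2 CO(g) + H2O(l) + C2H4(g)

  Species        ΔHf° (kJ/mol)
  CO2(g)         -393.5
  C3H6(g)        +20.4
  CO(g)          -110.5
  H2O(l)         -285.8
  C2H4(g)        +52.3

ΔHrxn = -81.4 kJ/mol

ΔH°rxn = Σ nΔHf°(products) − Σ nΔHf°(reactants).
Products: 2·(-110.5) + 1·(-285.8) + 1·(+52.3) = -454.5
Reactants: 1·(-393.5) + 1/2·(+0.0) + 1·(+20.4) = -373.1
ΔHrxn = (-454.5) − (-373.1) = -81.4 kJ/mol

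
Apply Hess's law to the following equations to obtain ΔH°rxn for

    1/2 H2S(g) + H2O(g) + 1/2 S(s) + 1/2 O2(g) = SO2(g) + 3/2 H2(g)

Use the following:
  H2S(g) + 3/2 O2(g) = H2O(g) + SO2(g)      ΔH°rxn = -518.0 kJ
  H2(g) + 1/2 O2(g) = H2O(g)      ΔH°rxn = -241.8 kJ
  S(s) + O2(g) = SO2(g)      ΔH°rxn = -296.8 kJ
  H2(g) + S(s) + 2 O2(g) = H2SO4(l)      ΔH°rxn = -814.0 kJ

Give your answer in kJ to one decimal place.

equation 1 × 1/2: (1/2)·(-518.0) = -259.0 kJ
equation 2 reversed and × 3/2: (-3/2)·(-241.8) = +362.7 kJ
equation 3 × 1/2: (1/2)·(-296.8) = -148.4 kJ
equation 4: not needed.
ΔH°rxn = (1/2)·(-518.0) + (-3/2)·(-241.8) + (1/2)·(-296.8) = -44.7 kJ

ΔH°rxn = -44.7 kJ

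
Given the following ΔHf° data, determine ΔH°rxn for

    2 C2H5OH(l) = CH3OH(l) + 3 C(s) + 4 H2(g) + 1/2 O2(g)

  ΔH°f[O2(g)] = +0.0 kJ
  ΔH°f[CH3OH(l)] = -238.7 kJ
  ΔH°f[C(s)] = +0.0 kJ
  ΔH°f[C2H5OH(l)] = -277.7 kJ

ΔH°rxn = 316.7 kJ

ΔH°rxn = Σ nΔHf°(products) − Σ nΔHf°(reactants).
Products: 1·(-238.7) + 3·(+0.0) + 4·(+0.0) + 1/2·(+0.0) = -238.7
Reactants: 2·(-277.7) = -555.4
ΔH°rxn = (-238.7) − (-555.4) = 316.7 kJ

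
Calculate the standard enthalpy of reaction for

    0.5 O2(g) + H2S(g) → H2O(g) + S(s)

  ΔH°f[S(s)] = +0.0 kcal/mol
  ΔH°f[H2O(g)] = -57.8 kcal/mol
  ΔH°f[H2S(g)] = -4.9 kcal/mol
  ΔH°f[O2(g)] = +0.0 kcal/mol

Products: 1·(-57.8) + 1·(+0.0) = -57.8
Reactants: 1/2·(+0.0) + 1·(-4.9) = -4.9
ΔHrxn = (-57.8) − (-4.9) = -52.9 kcal/mol

ΔHrxn = -52.9 kcal/mol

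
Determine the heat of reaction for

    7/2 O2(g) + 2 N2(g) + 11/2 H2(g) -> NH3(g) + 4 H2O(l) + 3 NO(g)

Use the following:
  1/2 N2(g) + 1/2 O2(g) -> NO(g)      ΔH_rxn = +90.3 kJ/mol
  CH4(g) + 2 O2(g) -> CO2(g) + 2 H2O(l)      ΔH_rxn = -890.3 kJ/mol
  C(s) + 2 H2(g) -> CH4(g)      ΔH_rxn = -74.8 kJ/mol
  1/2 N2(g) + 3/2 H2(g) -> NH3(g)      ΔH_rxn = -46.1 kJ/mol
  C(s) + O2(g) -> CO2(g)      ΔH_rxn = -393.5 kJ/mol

ΔH_rxn = -918.4 kJ/mol

equation 1 × 3: (3)·(+90.3) = +270.9 kJ/mol
equation 2 × 2: (2)·(-890.3) = -1780.6 kJ/mol
equation 3 × 2: (2)·(-74.8) = -149.6 kJ/mol
equation 4 as written: -46.1 kJ/mol
equation 5 reversed and × 2: (-2)·(-393.5) = +787.0 kJ/mol
Summing the manipulated equations, ΔH_rxn = (+270.9) + (-1780.6) + (-149.6) + (-46.1) + (+787.0) = -918.4 kJ/mol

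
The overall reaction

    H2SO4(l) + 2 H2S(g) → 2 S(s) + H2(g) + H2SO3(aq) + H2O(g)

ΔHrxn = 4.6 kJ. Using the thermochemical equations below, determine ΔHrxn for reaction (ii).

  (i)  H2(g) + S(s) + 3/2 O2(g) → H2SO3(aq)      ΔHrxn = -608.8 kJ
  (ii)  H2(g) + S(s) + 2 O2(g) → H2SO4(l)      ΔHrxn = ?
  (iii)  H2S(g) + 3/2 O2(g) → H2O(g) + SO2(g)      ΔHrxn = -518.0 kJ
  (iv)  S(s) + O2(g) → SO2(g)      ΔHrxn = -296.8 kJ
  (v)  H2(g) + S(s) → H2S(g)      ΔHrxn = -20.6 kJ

ΔHrxn = -814.0 kJ

(i) as written: -608.8 kJ
(ii) reversed: contributes −x
(iii) as written: -518.0 kJ
(iv) reversed: +296.8 kJ
(v) reversed: +20.6 kJ
+4.6 = (-608.8) + (-518.0) + (+296.8) + (+20.6) − x
x = (+4.6 − (-809.4)) / (-1) = -814.0 kJ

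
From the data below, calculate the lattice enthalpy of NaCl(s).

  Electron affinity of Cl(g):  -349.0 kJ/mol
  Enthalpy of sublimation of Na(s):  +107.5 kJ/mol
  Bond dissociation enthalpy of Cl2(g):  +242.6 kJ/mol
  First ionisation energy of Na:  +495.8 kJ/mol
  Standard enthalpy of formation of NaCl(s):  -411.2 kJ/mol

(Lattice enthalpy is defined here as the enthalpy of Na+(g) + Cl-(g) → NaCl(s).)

U = -786.8 kJ/mol

ΔHf° = 1·ΔHsub + 1·(ΣIE) + 1/2·D(Cl2) + 1·EA + U
-411.2 = 1·(+107.5) + 1·(+495.8) + 1/2·(+242.6) + 1·(-349.0) + U
U = -411.2 − (+375.6) = -786.8 kJ/mol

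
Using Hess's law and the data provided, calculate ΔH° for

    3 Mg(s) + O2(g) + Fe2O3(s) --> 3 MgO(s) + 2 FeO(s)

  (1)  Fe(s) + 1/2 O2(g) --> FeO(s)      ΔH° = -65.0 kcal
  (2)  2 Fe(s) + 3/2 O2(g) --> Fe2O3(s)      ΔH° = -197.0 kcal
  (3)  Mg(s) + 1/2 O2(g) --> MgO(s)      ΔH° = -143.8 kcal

ΔH° = -364.4 kcal

(1) × 2 (×2 to match 2 FeO(s) in the target): (2)·(-65.0) = -130.0 kcal
(2) reversed (Fe2O3(s) must end up as a reactant): +197.0 kcal
(3) × 3 (×3 to match 3 MgO(s) in the target): (3)·(-143.8) = -431.4 kcal
By Hess's law, ΔH° = (2)·(-65.0) + (-1)·(-197.0) + (3)·(-143.8) = -364.4 kcal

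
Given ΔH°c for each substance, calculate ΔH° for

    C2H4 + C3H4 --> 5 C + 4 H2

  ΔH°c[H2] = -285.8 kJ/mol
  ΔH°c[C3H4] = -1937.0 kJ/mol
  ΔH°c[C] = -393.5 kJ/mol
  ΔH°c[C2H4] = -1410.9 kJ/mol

ΔH° = -237.2 kJ/mol

Using ΔH = Σ nΔHc°(reactants) − Σ nΔHc°(products):
= [1·(-1410.9) + 1·(-1937.0)] − [5·(-393.5) + 4·(-285.8)]
= -237.2 kJ/mol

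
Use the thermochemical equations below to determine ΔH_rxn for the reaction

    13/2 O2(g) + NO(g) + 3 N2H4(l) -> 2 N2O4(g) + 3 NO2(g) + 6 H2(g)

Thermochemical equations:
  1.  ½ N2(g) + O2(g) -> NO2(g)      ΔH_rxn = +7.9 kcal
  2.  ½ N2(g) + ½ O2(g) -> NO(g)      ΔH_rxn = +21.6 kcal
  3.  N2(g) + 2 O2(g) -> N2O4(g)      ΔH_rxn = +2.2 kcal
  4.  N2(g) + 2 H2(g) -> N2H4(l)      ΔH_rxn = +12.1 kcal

eq. 1 × 3: (3)·(+7.9) = +23.7 kcal
eq. 2 reversed: -21.6 kcal
eq. 3 × 2: (2)·(+2.2) = +4.4 kcal
eq. 4 reversed and × 3: (-3)·(+12.1) = -36.3 kcal
ΔH_rxn = (3)·(+7.9) + (-1)·(+21.6) + (2)·(+2.2) + (-3)·(+12.1) = -29.8 kcal

ΔH_rxn = -29.8 kcal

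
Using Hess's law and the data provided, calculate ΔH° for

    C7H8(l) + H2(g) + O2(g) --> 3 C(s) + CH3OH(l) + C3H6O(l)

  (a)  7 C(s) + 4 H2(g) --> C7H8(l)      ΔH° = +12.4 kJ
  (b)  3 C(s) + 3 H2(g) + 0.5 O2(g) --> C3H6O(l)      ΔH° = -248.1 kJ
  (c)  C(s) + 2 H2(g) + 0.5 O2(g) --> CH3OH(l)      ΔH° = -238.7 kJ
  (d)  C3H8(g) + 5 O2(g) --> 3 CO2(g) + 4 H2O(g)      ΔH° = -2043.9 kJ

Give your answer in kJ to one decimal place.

ΔH° = -499.2 kJ

(a) reversed: -12.4 kJ
(b) as written: -248.1 kJ
(c) as written: -238.7 kJ
(d): not needed.
ΔH° = (-1)·(+12.4) + (1)·(-248.1) + (1)·(-238.7) = -499.2 kJ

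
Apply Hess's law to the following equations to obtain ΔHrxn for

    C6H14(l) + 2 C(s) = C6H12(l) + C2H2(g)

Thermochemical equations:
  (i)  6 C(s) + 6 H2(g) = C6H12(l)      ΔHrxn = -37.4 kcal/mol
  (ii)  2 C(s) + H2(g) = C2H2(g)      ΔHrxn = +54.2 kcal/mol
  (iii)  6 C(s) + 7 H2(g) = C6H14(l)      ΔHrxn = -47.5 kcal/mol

(i) as written: -37.4 kcal/mol
(ii) as written: +54.2 kcal/mol
(iii) reversed: +47.5 kcal/mol
ΔHrxn = (1)·(-37.4) + (1)·(+54.2) + (-1)·(-47.5) = 64.3 kcal/mol

ΔHrxn = 64.3 kcal/mol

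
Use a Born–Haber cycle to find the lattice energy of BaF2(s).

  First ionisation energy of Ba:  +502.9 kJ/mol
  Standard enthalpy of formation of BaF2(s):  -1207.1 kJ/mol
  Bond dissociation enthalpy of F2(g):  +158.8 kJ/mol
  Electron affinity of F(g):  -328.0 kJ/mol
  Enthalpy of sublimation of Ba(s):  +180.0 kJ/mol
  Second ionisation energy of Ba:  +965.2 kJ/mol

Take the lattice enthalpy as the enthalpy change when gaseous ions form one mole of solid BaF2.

ΔHf° = 1·ΔHsub + 1·(ΣIE) + 1·D(F2) + 2·EA + U
-1207.1 = 1·(+180.0) + 1·(+1468.1) + 1·(+158.8) + 2·(-328.0) + U
U = -1207.1 − (+1150.9) = -2358.0 kJ/mol

U = -2358.0 kJ/mol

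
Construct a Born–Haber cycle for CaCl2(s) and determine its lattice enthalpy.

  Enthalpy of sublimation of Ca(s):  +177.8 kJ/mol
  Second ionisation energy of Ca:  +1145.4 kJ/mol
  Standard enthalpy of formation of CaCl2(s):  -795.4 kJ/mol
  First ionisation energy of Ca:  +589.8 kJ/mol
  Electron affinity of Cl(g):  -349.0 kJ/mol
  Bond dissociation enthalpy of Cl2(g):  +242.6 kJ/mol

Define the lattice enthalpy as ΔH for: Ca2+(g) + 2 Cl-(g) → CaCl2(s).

U = -2253.0 kJ/mol

ΔHf° = 1·ΔHsub + 1·(ΣIE) + 1·D(Cl2) + 2·EA + U
-795.4 = 1·(+177.8) + 1·(+1735.2) + 1·(+242.6) + 2·(-349.0) + U
U = -795.4 − (+1457.6) = -2253.0 kJ/mol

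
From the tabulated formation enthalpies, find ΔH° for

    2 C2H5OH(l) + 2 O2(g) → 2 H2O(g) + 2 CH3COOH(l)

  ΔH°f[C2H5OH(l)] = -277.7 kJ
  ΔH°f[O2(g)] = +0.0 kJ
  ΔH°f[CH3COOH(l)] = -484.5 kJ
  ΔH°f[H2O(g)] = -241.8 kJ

ΔH° = -897.2 kJ

Products: 2·(-241.8) + 2·(-484.5) = -1452.6
Reactants: 2·(-277.7) + 2·(+0.0) = -555.4
ΔH° = (-1452.6) − (-555.4) = -897.2 kJ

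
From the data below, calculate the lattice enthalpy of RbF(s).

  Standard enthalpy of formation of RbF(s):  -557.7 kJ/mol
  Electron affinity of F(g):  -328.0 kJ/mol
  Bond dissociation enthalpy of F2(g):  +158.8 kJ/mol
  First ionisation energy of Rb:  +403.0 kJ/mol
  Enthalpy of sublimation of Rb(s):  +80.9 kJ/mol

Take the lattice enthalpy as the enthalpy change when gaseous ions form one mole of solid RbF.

U = -793.0 kJ/mol

ΔHf° = 1·ΔHsub + 1·(ΣIE) + 1/2·D(F2) + 1·EA + U
-557.7 = 1·(+80.9) + 1·(+403.0) + 1/2·(+158.8) + 1·(-328.0) + U
U = -557.7 − (+235.3) = -793.0 kJ/mol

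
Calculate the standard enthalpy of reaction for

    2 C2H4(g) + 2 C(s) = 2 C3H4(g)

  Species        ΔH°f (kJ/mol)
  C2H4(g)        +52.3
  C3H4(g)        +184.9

ΔH° = 265.2 kJ/mol

ΔH°rxn = Σ nΔHf°(products) − Σ nΔHf°(reactants).
Products: 2·(+184.9) = +369.8
Reactants: 2·(+52.3) + 2·(+0.0) = +104.6
ΔH° = (+369.8) − (+104.6) = 265.2 kJ/mol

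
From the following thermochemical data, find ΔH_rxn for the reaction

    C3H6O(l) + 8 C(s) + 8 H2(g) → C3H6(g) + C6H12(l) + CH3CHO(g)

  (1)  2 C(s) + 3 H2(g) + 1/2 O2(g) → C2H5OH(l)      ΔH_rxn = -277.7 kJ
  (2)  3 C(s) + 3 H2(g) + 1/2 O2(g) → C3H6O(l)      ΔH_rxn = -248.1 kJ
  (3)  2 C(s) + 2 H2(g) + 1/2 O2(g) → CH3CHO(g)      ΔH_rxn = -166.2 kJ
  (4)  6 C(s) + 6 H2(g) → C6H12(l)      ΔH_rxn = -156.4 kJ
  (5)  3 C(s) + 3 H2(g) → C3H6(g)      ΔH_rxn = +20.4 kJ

ΔH_rxn = -54.1 kJ

(1): not needed (C2H5OH(l) appears nowhere else).
(2) reversed (C3H6O(l) must end up as a reactant): +248.1 kJ
(3) as written (CH3CHO(g) already on the product side): -166.2 kJ
(4) as written (C6H12(l) already on the product side): -156.4 kJ
(5) as written (C3H6(g) already on the product side): +20.4 kJ
Summing the manipulated equations, ΔH_rxn = (-1)·(-248.1) + (1)·(-166.2) + (1)·(-156.4) + (1)·(+20.4) = -54.1 kJ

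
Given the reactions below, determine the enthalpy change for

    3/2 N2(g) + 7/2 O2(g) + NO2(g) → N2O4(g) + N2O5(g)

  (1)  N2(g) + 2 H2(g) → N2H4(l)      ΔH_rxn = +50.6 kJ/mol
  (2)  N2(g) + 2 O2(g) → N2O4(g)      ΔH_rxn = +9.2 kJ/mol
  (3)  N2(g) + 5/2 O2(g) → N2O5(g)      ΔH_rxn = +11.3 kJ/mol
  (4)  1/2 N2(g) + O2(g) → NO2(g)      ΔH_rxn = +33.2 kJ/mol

(1): not needed (N2H4(l) appears nowhere else).
(2) as written (N2O4(g) already on the product side): +9.2 kJ/mol
(3) as written (N2O5(g) already on the product side): +11.3 kJ/mol
(4) reversed (reverse to put NO2(g) on the reactant side): -33.2 kJ/mol
By Hess's law, ΔH_rxn = (1)·(+9.2) + (1)·(+11.3) + (-1)·(+33.2) = -12.7 kJ/mol

ΔH_rxn = -12.7 kJ/mol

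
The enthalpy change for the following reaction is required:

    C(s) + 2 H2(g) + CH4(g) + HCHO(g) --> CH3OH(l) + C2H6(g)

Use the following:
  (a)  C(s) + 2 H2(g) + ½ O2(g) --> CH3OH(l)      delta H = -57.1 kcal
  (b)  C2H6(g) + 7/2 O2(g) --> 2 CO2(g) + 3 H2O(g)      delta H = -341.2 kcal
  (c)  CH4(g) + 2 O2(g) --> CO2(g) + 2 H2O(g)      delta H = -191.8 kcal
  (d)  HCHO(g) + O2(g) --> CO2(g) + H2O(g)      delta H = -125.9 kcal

(a) as written (CH3OH(l) already on the product side): -57.1 kcal
(b) reversed (reverse to put C2H6(g) on the product side): +341.2 kcal
(c) as written (CH4(g) already on the reactant side): -191.8 kcal
(d) as written (HCHO(g) already on the reactant side): -125.9 kcal
Combining the equations, delta H = (1)·(-57.1) + (-1)·(-341.2) + (1)·(-191.8) + (1)·(-125.9) = -33.6 kcal

delta H = -33.6 kcal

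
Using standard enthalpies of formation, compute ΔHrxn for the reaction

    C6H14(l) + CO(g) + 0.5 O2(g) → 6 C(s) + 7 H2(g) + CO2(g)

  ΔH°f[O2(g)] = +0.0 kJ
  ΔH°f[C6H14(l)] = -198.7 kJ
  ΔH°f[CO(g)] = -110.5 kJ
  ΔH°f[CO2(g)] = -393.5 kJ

ΔHrxn = -84.3 kJ

ΔH°rxn = Σ nΔHf°(products) − Σ nΔHf°(reactants).
Products: 6·(+0.0) + 7·(+0.0) + 1·(-393.5) = -393.5
Reactants: 1·(-198.7) + 1·(-110.5) + 1/2·(+0.0) = -309.2
ΔHrxn = (-393.5) − (-309.2) = -84.3 kJ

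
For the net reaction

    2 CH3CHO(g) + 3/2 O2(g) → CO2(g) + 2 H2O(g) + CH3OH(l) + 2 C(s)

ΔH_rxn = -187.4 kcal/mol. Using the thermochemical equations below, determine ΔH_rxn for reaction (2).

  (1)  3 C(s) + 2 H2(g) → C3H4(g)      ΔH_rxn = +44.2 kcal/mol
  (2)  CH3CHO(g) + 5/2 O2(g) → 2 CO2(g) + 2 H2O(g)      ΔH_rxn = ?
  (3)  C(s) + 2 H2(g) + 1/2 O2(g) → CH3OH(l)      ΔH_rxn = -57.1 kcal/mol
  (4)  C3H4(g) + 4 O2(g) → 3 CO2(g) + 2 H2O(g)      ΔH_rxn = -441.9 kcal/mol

(1) reversed: -44.2 kcal/mol
(2) × 2 (×2 to match 2 CH3CHO(g) in the target): contributes 2·x
(3) as written (CH3OH(l) already on the product side): -57.1 kcal/mol
(4) reversed: +441.9 kcal/mol
-187.4 = (-44.2) + (-57.1) + (+441.9) + 2·x
x = (-187.4 − (+340.6)) / (2) = -264.0 kcal/mol

ΔH_rxn = -264.0 kcal/mol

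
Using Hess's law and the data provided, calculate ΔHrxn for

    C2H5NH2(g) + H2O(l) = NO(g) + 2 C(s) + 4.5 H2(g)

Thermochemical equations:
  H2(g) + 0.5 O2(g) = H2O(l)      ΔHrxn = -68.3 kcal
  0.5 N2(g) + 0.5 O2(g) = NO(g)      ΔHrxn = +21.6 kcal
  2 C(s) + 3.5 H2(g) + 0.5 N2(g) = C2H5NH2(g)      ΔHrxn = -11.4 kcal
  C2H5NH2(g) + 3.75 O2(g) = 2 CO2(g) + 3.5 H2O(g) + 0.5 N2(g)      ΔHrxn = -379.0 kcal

ΔHrxn = 101.3 kcal

equation 1 reversed (reverse to put H2O(l) on the reactant side): +68.3 kcal
equation 2 as written (NO(g) already on the product side): +21.6 kcal
equation 3 reversed (reverse to put C(s) on the product side): +11.4 kcal
equation 4: not needed (H2O(g) appears nowhere else).
ΔHrxn = (+68.3) + (+21.6) + (+11.4) = 101.3 kcal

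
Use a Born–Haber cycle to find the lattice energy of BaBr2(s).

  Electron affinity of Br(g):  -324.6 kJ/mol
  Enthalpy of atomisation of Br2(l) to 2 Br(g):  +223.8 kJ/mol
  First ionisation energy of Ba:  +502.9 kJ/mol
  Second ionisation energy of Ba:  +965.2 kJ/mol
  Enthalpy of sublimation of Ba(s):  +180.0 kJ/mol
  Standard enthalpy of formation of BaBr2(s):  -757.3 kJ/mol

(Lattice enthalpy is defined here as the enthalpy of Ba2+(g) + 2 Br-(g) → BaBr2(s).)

U = -1980.0 kJ/mol

ΔHf° = 1·ΔHsub + 1·(ΣIE) + 1·D(Br2) + 2·EA + U
-757.3 = 1·(+180.0) + 1·(+1468.1) + 1·(+223.8) + 2·(-324.6) + U
U = -757.3 − (+1222.7) = -1980.0 kJ/mol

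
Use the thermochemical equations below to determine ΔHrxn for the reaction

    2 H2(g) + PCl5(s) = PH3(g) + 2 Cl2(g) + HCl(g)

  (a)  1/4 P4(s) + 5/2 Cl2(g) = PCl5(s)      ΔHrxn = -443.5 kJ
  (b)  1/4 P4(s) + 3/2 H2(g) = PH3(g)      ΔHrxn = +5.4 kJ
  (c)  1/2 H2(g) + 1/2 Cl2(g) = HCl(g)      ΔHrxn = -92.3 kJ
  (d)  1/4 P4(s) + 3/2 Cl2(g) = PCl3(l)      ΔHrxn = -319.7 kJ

ΔHrxn = 356.6 kJ

(a) reversed: +443.5 kJ
(b) as written: +5.4 kJ
(c) as written: -92.3 kJ
(d): not needed.
By Hess's law, ΔHrxn = (-1)·(-443.5) + (1)·(+5.4) + (1)·(-92.3) = 356.6 kJ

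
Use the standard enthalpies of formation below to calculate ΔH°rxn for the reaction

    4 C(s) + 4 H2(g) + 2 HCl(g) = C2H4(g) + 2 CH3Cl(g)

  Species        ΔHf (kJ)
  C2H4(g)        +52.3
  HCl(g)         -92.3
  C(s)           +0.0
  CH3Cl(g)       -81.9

Products: 1·(+52.3) + 2·(-81.9) = -111.5
Reactants: 4·(+0.0) + 4·(+0.0) + 2·(-92.3) = -184.6
ΔH°rxn = (-111.5) − (-184.6) = 73.1 kJ

ΔH°rxn = 73.1 kJ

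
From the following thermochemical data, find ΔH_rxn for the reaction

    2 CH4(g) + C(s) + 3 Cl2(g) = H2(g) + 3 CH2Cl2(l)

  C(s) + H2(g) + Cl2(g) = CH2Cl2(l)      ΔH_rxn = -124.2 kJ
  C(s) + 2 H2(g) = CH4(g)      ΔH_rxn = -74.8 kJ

equation 1 × 3: (3)·(-124.2) = -372.6 kJ
equation 2 reversed and × 2: (-2)·(-74.8) = +149.6 kJ
By Hess's law, ΔH_rxn = (3)·(-124.2) + (-2)·(-74.8) = -223.0 kJ

ΔH_rxn = -223.0 kJ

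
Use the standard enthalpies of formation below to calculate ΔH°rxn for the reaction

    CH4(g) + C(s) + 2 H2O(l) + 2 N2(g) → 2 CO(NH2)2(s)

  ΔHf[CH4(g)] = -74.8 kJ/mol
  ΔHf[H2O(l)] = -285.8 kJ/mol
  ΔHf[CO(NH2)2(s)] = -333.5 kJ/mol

ΔH°rxn = -20.6 kJ/mol

ΔH°rxn = Σ nΔHf°(products) − Σ nΔHf°(reactants).
Products: 2·(-333.5) = -667.0
Reactants: 1·(-74.8) + 1·(+0.0) + 2·(-285.8) + 2·(+0.0) = -646.4
ΔH°rxn = (-667.0) − (-646.4) = -20.6 kJ/mol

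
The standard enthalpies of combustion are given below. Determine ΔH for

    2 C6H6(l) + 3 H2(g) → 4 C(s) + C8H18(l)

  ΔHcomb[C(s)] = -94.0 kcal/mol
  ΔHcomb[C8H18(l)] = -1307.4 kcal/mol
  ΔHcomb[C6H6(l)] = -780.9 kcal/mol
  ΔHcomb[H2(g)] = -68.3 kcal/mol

ΔH = -83.3 kcal/mol

Using ΔH = Σ nΔHc°(reactants) − Σ nΔHc°(products):
= [2·(-780.9) + 3·(-68.3)] − [4·(-94.0) + 1·(-1307.4)]
= -83.3 kcal/mol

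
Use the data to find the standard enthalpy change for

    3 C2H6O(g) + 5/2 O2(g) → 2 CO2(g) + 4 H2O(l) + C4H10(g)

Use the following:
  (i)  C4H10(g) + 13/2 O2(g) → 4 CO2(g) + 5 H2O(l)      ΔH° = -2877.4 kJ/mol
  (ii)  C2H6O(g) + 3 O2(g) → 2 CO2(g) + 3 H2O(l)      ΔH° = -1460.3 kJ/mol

(i) reversed (reverse to put C4H10(g) on the product side): +2877.4 kJ/mol
(ii) × 3 (scale by 3 for the 3 C2H6O(g)): (3)·(-1460.3) = -4380.9 kJ/mol
Combining the equations, ΔH° = (-1)·(-2877.4) + (3)·(-1460.3) = -1503.5 kJ/mol

ΔH° = -1503.5 kJ/mol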